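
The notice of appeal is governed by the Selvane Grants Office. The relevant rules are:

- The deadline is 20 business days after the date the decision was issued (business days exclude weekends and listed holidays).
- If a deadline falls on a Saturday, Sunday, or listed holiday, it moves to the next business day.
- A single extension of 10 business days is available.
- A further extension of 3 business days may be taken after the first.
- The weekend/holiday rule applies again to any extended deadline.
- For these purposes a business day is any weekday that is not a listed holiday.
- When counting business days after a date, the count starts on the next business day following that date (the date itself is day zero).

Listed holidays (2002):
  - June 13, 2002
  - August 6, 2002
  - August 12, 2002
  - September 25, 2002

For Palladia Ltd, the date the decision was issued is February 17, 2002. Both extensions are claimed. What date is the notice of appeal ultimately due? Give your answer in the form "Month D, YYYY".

Counting 20 business days after February 17, 2002 (skipping weekends and listed holidays) reaches March 15, 2002.
March 15, 2002 (Friday) is already a business day.
Counting 10 further business days from March 15, 2002 reaches March 29, 2002.
March 29, 2002 is a Friday and not a listed holiday, so it stands.
Applying the 3-business-day extension: 3 business days after March 29, 2002 is April 3, 2002.
April 3, 2002 (Wednesday) is already a business day.
The final due date is April 3, 2002.

April 3, 2002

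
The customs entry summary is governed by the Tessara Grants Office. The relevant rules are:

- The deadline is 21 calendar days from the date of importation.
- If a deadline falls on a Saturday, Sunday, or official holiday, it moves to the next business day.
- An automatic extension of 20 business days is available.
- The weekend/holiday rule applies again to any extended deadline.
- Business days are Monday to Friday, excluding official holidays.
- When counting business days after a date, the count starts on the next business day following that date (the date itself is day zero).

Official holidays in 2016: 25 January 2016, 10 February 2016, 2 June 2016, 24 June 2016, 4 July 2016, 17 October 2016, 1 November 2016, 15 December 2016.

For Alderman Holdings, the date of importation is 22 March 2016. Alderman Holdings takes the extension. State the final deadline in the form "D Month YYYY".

Trigger date 22 March 2016 + 21 calendar days = 12 April 2016.
12 April 2016 falls on a Tuesday, which is a business day, so no adjustment is needed.
Counting 20 further business days from 12 April 2016 reaches 10 May 2016.
10 May 2016 falls on a Tuesday, which is a business day, so no adjustment is needed.
Final deadline: 10 May 2016.

10 May 2016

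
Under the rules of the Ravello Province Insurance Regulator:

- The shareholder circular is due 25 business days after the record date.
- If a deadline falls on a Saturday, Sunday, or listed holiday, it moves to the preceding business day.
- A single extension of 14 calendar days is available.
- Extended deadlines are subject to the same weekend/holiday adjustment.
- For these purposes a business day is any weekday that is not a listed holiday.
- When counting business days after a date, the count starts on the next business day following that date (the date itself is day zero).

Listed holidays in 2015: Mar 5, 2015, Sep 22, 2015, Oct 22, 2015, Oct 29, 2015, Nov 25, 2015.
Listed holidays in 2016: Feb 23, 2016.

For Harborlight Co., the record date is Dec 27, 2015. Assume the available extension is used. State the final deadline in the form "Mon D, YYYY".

25 business days after Dec 27, 2015, excluding weekends and holidays, is Jan 29, 2016.
Jan 29, 2016 falls on a Friday, which is a business day, so no adjustment is needed.
With the 14-day extension, Jan 29, 2016 becomes Feb 12, 2016.
Feb 12, 2016 falls on a Friday, which is a business day, so no adjustment is needed.
The final due date is Feb 12, 2016.

Feb 12, 2016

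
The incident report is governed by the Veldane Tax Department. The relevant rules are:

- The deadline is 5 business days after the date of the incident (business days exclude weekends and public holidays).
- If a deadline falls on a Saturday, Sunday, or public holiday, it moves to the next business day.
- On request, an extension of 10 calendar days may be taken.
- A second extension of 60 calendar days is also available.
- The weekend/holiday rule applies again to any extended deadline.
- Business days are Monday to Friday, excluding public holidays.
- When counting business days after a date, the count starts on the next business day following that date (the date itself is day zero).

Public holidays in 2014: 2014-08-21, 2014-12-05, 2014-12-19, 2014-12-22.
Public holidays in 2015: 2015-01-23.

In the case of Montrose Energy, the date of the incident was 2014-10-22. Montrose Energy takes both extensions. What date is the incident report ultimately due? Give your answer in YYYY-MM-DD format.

2015-01-09

Starting the day after 2014-10-22 and counting 5 business days lands on 2014-10-29.
2014-10-29 falls on a Wednesday, which is a business day, so no adjustment is needed.
Applying the 10-calendar-day extension: 2014-10-29 + 10 days = 2014-11-08.
2014-11-08 is a Saturday, so it moves to the next business day, 2014-11-10 (Monday).
With the 60-day extension, 2014-11-10 becomes 2015-01-09.
Since 2015-01-09 is a Friday and not a holiday, the date is unchanged.
Deadline: 2015-01-09.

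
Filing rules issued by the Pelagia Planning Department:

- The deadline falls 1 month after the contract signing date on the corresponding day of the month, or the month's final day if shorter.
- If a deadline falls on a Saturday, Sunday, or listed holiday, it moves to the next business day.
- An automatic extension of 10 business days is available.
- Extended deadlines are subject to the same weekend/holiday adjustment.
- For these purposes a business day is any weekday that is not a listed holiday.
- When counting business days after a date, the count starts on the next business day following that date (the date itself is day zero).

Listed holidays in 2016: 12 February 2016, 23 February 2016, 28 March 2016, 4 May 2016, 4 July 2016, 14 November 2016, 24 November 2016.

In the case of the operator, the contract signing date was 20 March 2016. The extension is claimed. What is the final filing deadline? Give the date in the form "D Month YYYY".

1 month after 20 March 2016, on the same day of the month, is 20 April 2016.
20 April 2016 is a Wednesday and not a listed holiday, so it stands.
Counting 10 further business days from 20 April 2016 reaches 5 May 2016.
5 May 2016 is a Thursday and not a listed holiday, so it stands.
The final due date is 5 May 2016.

5 May 2016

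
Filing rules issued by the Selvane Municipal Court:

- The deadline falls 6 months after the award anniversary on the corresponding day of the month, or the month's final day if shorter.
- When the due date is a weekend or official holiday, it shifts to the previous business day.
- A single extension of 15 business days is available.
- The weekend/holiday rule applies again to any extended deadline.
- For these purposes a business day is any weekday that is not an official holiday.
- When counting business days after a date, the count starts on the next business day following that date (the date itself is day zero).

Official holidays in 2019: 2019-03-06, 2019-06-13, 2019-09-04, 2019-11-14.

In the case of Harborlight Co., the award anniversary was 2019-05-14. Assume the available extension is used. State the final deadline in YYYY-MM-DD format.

2019-12-05

6 months after 2019-05-14, on the same day of the month, is 2019-11-14.
2019-11-14 falls on a listed holiday. Rolling to the preceding business day gives 2019-11-13, a Wednesday.
Applying the 15-business-day extension: 15 business days after 2019-11-13 is 2019-12-05.
2019-12-05 (Thursday) is already a business day.
The final due date is 2019-12-05.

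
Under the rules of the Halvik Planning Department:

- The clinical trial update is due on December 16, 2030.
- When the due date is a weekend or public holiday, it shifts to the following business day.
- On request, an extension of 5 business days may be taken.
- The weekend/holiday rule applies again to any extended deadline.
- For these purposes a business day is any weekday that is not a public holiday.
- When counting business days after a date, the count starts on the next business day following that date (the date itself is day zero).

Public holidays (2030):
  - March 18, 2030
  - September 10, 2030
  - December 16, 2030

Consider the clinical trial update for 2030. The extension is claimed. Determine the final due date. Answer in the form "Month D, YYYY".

December 24, 2030

Start from the fixed due date, December 16, 2030.
December 16, 2030 falls on a listed holiday. Rolling to the next business day gives December 17, 2030, a Tuesday.
Counting 5 further business days from December 17, 2030 reaches December 24, 2030.
Since December 24, 2030 is a Tuesday and not a holiday, the date is unchanged.
Final deadline: December 24, 2030.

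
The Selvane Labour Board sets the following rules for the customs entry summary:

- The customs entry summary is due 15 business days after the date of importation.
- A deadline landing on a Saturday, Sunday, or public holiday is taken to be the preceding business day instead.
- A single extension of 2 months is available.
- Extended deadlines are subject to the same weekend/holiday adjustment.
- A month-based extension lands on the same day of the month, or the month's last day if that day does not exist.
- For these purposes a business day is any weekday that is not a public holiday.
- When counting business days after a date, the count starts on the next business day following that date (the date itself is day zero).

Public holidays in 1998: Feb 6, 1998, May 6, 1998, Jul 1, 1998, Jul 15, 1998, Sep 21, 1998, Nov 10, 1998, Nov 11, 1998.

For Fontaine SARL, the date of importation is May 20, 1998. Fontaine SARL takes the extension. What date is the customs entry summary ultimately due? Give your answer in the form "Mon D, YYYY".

15 business days after May 20, 1998, excluding weekends and holidays, is Jun 10, 1998.
Since Jun 10, 1998 is a Wednesday and not a holiday, the date is unchanged.
Applying the 2 months extension: 2 months after Jun 10, 1998 is Aug 10, 1998.
Aug 10, 1998 is a Monday and not a listed holiday, so it stands.
So the filing is due Aug 10, 1998.

Aug 10, 1998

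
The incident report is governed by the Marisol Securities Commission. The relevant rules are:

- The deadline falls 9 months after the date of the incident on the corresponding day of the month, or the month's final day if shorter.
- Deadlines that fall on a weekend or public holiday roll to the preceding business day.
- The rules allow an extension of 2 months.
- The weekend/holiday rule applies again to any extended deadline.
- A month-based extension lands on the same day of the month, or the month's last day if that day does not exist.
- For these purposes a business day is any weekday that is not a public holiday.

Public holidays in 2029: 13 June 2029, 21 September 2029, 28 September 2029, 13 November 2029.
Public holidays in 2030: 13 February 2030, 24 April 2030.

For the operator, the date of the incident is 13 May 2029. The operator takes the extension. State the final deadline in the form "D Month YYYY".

9 months from 13 May 2029 is 13 February 2030.
13 February 2030 is a listed holiday, so it moves to the preceding business day, 12 February 2030 (Tuesday).
Add 2 months to 12 February 2030: 12 April 2030.
12 April 2030 (Friday) is already a business day.
The final due date is 12 April 2030.

12 April 2030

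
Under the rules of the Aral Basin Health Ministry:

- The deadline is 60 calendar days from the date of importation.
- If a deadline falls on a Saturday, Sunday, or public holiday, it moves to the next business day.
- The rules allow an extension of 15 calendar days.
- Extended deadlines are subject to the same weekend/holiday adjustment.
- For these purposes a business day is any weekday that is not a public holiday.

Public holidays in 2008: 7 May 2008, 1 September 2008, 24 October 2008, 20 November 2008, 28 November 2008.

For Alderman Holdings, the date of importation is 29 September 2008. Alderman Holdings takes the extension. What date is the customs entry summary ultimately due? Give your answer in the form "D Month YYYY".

16 December 2008

From 29 September 2008, 60 calendar days later is 28 November 2008.
28 November 2008 is a listed holiday; the next business day is 1 December 2008 (Monday).
With the 15-day extension, 1 December 2008 becomes 16 December 2008.
Since 16 December 2008 is a Tuesday and not a holiday, the date is unchanged.
So the filing is due 16 December 2008.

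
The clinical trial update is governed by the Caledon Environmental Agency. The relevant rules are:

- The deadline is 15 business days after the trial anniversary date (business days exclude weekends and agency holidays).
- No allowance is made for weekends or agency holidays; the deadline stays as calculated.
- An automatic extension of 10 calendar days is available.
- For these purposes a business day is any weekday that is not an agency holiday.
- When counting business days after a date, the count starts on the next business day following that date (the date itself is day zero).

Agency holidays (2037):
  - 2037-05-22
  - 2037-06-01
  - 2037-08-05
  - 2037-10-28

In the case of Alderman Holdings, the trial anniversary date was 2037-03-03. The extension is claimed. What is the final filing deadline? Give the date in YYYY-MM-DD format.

Counting 15 business days after 2037-03-03 (skipping weekends and listed holidays) reaches 2037-03-24.
No adjustment is made for weekends or holidays, so 2037-03-24 stands.
With the 10-day extension, 2037-03-24 becomes 2037-04-03.
2037-04-03 is a Friday; no weekend or holiday adjustment applies.
Final deadline: 2037-04-03.

2037-04-03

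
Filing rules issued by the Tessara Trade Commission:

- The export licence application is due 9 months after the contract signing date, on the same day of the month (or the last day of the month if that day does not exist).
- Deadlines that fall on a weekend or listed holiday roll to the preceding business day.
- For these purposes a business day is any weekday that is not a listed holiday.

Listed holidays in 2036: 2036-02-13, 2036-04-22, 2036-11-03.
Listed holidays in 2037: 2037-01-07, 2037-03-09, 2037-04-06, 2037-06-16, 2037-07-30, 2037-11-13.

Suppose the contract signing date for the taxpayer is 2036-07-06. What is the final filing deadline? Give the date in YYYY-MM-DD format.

2037-04-03

9 months after 2036-07-06, on the same day of the month, is 2037-04-06.
2037-04-06 is a listed holiday; the preceding business day is 2037-04-03 (Friday).
Final deadline: 2037-04-03.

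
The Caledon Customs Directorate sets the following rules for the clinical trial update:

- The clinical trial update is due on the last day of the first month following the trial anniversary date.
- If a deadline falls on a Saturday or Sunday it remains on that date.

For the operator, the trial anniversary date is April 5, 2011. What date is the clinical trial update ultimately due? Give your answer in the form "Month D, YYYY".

1 month after April 5, 2011 is May 2011; that month ends on May 31, 2011.
No adjustment is made for weekends or holidays, so May 31, 2011 stands.
So the filing is due May 31, 2011.

May 31, 2011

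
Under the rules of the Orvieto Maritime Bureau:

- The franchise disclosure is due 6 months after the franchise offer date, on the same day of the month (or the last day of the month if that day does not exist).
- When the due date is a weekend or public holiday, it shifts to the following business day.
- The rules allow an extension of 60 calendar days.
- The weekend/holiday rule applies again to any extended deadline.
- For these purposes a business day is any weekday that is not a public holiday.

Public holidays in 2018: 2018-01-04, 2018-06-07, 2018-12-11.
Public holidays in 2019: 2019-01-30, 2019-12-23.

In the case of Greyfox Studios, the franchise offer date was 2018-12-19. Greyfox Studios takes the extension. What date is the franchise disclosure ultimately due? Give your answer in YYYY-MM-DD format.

2019-08-19

Moving 6 months forward from 2018-12-19 on the corresponding day gives 2019-06-19.
2019-06-19 is a Wednesday and not a listed holiday, so it stands.
Applying the 60-calendar-day extension: 2019-06-19 + 60 days = 2019-08-18.
2019-08-18 falls on a Sunday. Rolling to the next business day gives 2019-08-19, a Monday.
The final due date is 2019-08-19.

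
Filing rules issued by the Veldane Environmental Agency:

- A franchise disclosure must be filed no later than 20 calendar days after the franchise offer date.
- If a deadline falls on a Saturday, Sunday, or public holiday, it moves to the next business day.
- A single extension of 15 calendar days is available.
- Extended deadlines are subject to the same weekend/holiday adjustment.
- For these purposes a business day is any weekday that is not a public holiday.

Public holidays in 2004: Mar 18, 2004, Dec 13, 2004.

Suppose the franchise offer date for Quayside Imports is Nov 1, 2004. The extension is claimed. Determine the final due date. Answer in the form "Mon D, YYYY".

Trigger date Nov 1, 2004 + 20 calendar days = Nov 21, 2004.
Because Nov 21, 2004 is a Sunday, the deadline becomes Nov 22, 2004 (Monday).
The 15-calendar-day extension moves the deadline from Nov 22, 2004 to Dec 7, 2004.
Since Dec 7, 2004 is a Tuesday and not a holiday, the date is unchanged.
The final due date is Dec 7, 2004.

Dec 7, 2004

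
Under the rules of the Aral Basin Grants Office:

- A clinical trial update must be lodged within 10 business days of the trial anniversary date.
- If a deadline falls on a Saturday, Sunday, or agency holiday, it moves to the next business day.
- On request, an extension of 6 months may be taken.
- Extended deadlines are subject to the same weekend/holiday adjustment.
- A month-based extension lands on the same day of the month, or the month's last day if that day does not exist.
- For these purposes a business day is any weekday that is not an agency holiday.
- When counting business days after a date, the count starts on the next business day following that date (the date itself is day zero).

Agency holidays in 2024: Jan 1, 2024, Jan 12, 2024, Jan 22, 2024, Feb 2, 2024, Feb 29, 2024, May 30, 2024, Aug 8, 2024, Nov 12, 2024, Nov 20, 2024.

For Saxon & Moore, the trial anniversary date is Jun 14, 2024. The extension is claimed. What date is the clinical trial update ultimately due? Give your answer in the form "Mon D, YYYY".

Dec 30, 2024

Counting 10 business days after Jun 14, 2024 (skipping weekends and listed holidays) reaches Jun 28, 2024.
Jun 28, 2024 (Friday) is already a business day.
The 6 months extension carries Jun 28, 2024 to Dec 28, 2024.
Dec 28, 2024 is a Saturday, so it moves to the next business day, Dec 30, 2024 (Monday).
Final deadline: Dec 30, 2024.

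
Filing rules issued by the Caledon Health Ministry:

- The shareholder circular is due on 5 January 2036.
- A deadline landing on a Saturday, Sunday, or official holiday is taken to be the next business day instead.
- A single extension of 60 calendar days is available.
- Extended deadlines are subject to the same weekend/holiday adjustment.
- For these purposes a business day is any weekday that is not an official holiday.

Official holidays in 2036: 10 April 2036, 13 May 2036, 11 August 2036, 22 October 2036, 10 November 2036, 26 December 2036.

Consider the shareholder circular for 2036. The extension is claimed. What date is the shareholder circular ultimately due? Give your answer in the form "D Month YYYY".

7 March 2036

The statutory due date is 5 January 2036.
5 January 2036 is a Saturday, so it moves to the next business day, 7 January 2036 (Monday).
Add the 60 calendar-day extension to 7 January 2036: 7 March 2036.
7 March 2036 is a Friday and not a listed holiday, so it stands.
Deadline: 7 March 2036.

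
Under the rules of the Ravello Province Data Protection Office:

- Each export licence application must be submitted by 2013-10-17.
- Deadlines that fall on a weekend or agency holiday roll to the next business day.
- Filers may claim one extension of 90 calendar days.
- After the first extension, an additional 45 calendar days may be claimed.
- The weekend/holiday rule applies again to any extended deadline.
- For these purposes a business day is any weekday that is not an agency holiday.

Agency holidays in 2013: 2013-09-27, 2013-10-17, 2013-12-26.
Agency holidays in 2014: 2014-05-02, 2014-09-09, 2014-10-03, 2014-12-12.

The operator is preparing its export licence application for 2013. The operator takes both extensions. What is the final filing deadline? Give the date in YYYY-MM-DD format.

The stated deadline is 2013-10-17.
2013-10-17 is a listed holiday, so it moves to the next business day, 2013-10-18 (Friday).
Add the 90 calendar-day extension to 2013-10-18: 2014-01-16.
2014-01-16 is a Thursday and not a listed holiday, so it stands.
With the 45-day extension, 2014-01-16 becomes 2014-03-02.
2014-03-02 is a Sunday, so it moves to the next business day, 2014-03-03 (Monday).
So the filing is due 2014-03-03.

2014-03-03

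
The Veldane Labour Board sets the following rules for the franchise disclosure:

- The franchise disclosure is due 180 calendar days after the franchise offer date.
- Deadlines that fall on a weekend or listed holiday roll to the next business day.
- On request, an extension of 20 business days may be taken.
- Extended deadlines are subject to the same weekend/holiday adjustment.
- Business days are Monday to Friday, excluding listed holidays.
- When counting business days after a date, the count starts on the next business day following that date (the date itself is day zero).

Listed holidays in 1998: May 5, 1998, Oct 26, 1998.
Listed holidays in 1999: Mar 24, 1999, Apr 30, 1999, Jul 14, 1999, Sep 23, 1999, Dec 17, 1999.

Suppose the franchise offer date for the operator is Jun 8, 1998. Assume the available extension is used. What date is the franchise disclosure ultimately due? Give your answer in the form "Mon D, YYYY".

180 calendar days after Jun 8, 1998 is Dec 5, 1998.
Because Dec 5, 1998 is a Saturday, the deadline becomes Dec 7, 1998 (Monday).
Applying the 20-business-day extension: 20 business days after Dec 7, 1998 is Jan 4, 1999.
Jan 4, 1999 is a Monday and not a listed holiday, so it stands.
Final deadline: Jan 4, 1999.

Jan 4, 1999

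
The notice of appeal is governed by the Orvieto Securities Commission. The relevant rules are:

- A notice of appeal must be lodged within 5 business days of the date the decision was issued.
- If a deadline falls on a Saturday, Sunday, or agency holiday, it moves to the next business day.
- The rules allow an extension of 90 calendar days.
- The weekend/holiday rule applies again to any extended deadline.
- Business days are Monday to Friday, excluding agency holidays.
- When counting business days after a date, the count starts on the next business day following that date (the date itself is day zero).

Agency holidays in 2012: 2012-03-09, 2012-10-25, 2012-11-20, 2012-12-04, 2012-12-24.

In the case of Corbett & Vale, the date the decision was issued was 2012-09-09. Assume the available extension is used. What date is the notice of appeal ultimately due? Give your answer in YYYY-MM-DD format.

5 business days after 2012-09-09, excluding weekends and holidays, is 2012-09-14.
Since 2012-09-14 is a Friday and not a holiday, the date is unchanged.
The 90-calendar-day extension moves the deadline from 2012-09-14 to 2012-12-13.
Since 2012-12-13 is a Thursday and not a holiday, the date is unchanged.
So the filing is due 2012-12-13.

2012-12-13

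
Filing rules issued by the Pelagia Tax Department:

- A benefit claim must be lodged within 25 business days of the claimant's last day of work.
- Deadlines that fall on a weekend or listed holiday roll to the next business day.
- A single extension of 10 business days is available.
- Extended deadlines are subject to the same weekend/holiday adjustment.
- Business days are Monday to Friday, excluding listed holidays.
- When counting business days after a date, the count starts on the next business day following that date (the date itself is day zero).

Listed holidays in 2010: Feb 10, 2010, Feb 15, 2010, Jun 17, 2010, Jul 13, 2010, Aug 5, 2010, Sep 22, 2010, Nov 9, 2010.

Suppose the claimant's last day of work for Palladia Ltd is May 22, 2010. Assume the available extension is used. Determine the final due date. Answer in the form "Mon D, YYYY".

Starting the day after May 22, 2010 and counting 25 business days lands on Jun 28, 2010.
Jun 28, 2010 falls on a Monday, which is a business day, so no adjustment is needed.
Applying the 10-business-day extension: 10 business days after Jun 28, 2010 is Jul 12, 2010.
Jul 12, 2010 is a Monday and not a listed holiday, so it stands.
So the filing is due Jul 12, 2010.

Jul 12, 2010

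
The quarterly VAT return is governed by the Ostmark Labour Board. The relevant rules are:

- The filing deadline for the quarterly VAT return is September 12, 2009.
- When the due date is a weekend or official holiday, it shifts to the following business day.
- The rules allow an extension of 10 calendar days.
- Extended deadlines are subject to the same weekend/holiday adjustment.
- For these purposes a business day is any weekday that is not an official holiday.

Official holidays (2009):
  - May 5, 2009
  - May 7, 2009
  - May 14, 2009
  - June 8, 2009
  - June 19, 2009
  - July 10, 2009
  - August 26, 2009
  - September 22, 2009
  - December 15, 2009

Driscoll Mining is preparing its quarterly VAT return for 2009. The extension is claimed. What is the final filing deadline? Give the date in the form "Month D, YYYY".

September 24, 2009

The statutory due date is September 12, 2009.
September 12, 2009 falls on a Saturday. Rolling to the next business day gives September 14, 2009, a Monday.
Applying the 10-calendar-day extension: September 14, 2009 + 10 days = September 24, 2009.
September 24, 2009 falls on a Thursday, which is a business day, so no adjustment is needed.
Final deadline: September 24, 2009.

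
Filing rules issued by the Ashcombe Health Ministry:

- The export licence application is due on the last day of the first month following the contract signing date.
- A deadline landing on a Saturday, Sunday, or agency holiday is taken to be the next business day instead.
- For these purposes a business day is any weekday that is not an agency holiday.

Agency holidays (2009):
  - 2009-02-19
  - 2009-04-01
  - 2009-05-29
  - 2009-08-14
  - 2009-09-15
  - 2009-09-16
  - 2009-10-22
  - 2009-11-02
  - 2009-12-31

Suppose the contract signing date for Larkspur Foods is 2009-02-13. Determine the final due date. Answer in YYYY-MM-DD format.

The first month after 2009-02-13 is March 2009, whose last day is 2009-03-31.
2009-03-31 (Tuesday) is already a business day.
The final due date is 2009-03-31.

2009-03-31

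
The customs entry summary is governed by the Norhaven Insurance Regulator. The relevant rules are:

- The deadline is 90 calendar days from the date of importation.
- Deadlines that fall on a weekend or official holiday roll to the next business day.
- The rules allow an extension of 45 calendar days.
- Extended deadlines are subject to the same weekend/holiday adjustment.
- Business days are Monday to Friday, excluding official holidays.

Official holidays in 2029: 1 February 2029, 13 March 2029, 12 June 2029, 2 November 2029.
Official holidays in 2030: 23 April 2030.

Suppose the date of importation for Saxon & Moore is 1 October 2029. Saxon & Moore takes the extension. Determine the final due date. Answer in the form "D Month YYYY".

From 1 October 2029, 90 calendar days later is 30 December 2029.
30 December 2029 is a Sunday, so it moves to the next business day, 31 December 2029 (Monday).
Add the 45 calendar-day extension to 31 December 2029: 14 February 2030.
Since 14 February 2030 is a Thursday and not a holiday, the date is unchanged.
The final due date is 14 February 2030.

14 February 2030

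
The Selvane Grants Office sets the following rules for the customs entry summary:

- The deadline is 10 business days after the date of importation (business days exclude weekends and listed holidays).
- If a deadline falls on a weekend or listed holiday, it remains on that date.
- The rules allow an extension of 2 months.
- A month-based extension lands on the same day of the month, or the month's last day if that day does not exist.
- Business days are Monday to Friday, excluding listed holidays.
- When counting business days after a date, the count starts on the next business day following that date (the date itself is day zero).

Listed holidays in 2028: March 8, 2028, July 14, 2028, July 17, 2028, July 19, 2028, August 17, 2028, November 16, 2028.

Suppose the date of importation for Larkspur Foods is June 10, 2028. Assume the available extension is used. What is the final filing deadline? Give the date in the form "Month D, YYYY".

Counting 10 business days after June 10, 2028 (skipping weekends and listed holidays) reaches June 23, 2028.
No adjustment is made for weekends or holidays, so June 23, 2028 stands.
Add 2 months to June 23, 2028: August 23, 2028.
August 23, 2028 falls on a Wednesday. The rules make no weekend/holiday allowance, so it remains August 23, 2028.
Final deadline: August 23, 2028.

August 23, 2028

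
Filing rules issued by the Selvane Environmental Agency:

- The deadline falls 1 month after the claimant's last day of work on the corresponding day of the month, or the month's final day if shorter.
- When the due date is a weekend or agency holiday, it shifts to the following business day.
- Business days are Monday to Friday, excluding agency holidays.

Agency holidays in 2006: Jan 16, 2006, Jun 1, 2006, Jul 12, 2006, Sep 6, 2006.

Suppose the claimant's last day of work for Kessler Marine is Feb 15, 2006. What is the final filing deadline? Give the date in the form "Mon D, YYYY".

Mar 15, 2006

1 month after Feb 15, 2006, on the same day of the month, is Mar 15, 2006.
Since Mar 15, 2006 is a Wednesday and not a holiday, the date is unchanged.
Deadline: Mar 15, 2006.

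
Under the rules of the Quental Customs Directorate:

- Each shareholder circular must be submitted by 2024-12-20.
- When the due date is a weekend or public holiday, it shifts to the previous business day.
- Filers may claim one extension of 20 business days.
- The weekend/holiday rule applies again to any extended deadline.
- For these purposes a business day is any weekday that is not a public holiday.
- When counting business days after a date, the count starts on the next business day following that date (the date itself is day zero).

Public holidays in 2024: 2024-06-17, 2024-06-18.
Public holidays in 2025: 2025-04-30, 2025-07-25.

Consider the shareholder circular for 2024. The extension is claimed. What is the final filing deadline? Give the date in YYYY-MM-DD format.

The stated deadline is 2024-12-20.
2024-12-20 falls on a Friday, which is a business day, so no adjustment is needed.
Applying the 20-business-day extension: 20 business days after 2024-12-20 is 2025-01-17.
2025-01-17 is a Friday and not a listed holiday, so it stands.
The final due date is 2025-01-17.

2025-01-17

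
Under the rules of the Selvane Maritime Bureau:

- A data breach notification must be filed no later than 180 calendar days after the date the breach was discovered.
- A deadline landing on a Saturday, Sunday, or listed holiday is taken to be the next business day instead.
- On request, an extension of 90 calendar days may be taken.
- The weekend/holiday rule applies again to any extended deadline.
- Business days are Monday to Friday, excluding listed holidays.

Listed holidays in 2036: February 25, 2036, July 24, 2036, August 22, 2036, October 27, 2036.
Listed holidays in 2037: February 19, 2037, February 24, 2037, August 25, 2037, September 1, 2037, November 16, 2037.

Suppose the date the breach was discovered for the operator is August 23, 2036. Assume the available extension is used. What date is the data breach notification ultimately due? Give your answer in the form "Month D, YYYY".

180 calendar days after August 23, 2036 is February 19, 2037.
February 19, 2037 falls on a listed holiday. Rolling to the next business day gives February 20, 2037, a Friday.
The 90-calendar-day extension moves the deadline from February 20, 2037 to May 21, 2037.
May 21, 2037 is a Thursday and not a listed holiday, so it stands.
So the filing is due May 21, 2037.

May 21, 2037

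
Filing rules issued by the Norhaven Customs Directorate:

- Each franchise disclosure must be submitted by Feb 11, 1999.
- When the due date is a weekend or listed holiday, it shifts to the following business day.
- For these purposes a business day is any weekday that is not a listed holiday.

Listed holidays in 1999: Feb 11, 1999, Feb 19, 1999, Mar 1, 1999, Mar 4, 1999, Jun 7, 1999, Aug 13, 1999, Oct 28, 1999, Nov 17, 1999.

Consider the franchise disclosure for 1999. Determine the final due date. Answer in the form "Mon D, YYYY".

The stated deadline is Feb 11, 1999.
Feb 11, 1999 is a listed holiday; the next business day is Feb 12, 1999 (Friday).
So the filing is due Feb 12, 1999.

Feb 12, 1999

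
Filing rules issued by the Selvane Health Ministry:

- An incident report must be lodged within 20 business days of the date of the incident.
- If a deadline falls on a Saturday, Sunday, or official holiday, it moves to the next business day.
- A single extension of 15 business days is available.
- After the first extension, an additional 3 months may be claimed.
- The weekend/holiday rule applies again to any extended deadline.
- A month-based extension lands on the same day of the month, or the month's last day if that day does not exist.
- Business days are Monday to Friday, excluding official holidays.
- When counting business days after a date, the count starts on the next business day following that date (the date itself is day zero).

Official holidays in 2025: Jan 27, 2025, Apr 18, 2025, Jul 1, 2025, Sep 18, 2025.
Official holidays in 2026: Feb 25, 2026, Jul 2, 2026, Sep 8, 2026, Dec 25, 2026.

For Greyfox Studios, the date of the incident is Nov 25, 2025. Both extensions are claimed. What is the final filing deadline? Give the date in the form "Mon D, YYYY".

Apr 13, 2026

Counting 20 business days after Nov 25, 2025 (skipping weekends and listed holidays) reaches Dec 23, 2025.
Dec 23, 2025 is a Tuesday and not a listed holiday, so it stands.
The 15-business-day extension runs from Dec 23, 2025 to Jan 13, 2026.
Since Jan 13, 2026 is a Tuesday and not a holiday, the date is unchanged.
Applying the 3 months extension: 3 months after Jan 13, 2026 is Apr 13, 2026.
Apr 13, 2026 falls on a Monday, which is a business day, so no adjustment is needed.
The final due date is Apr 13, 2026.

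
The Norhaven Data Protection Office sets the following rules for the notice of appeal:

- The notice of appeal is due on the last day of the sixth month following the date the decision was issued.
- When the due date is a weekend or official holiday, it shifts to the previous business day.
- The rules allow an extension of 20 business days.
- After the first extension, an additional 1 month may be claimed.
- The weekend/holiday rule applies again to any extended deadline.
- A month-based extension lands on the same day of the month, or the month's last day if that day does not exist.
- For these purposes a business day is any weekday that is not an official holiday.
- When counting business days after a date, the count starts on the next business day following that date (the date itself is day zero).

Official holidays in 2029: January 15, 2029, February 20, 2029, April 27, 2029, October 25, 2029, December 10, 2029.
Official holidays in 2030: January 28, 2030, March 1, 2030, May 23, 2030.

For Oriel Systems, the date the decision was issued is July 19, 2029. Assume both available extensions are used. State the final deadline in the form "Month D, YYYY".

March 28, 2030

The sixth month after July 19, 2029 is January 2030, whose last day is January 31, 2030.
January 31, 2030 (Thursday) is already a business day.
Counting 20 further business days from January 31, 2030 reaches February 28, 2030.
Since February 28, 2030 is a Thursday and not a holiday, the date is unchanged.
Add 1 month to February 28, 2030: March 28, 2030.
Since March 28, 2030 is a Thursday and not a holiday, the date is unchanged.
Deadline: March 28, 2030.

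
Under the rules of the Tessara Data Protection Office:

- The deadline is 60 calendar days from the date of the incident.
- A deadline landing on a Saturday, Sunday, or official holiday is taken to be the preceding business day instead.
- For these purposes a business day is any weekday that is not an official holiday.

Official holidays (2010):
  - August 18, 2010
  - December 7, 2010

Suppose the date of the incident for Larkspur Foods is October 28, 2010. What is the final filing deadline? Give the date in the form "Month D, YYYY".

December 27, 2010

Adding 60 calendar days to October 28, 2010 gives December 27, 2010.
December 27, 2010 falls on a Monday, which is a business day, so no adjustment is needed.
Deadline: December 27, 2010.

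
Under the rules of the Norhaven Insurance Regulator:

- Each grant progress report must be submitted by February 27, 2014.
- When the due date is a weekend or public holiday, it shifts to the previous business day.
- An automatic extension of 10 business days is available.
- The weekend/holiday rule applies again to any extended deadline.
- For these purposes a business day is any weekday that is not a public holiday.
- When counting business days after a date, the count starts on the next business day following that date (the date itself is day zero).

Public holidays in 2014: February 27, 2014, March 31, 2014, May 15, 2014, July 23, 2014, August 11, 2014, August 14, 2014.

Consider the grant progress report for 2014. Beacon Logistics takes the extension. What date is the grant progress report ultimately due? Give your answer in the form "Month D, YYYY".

March 13, 2014

The stated deadline is February 27, 2014.
February 27, 2014 is a listed holiday; the preceding business day is February 26, 2014 (Wednesday).
Counting 10 further business days from February 26, 2014 reaches March 13, 2014.
March 13, 2014 (Thursday) is already a business day.
Final deadline: March 13, 2014.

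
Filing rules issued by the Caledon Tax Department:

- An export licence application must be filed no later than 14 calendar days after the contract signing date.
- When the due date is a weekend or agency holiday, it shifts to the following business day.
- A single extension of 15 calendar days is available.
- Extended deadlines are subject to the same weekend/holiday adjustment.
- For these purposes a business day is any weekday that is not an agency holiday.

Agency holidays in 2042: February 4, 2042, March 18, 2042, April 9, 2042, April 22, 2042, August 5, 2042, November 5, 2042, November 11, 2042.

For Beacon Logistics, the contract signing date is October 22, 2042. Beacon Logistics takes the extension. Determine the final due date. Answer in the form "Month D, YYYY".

14 calendar days after October 22, 2042 is November 5, 2042.
November 5, 2042 is a listed holiday, so it moves to the next business day, November 6, 2042 (Thursday).
Applying the 15-calendar-day extension: November 6, 2042 + 15 days = November 21, 2042.
November 21, 2042 falls on a Friday, which is a business day, so no adjustment is needed.
So the filing is due November 21, 2042.

November 21, 2042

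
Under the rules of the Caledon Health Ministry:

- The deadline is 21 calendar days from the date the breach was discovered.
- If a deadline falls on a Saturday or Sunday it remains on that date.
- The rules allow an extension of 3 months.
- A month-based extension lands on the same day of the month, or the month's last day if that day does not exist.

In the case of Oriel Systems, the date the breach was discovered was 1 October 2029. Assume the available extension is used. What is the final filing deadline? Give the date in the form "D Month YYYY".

21 calendar days after 1 October 2029 is 22 October 2029.
No adjustment is made for weekends or holidays, so 22 October 2029 stands.
The 3 months extension carries 22 October 2029 to 22 January 2030.
22 January 2030 falls on a Tuesday. The rules make no weekend/holiday allowance, so it remains 22 January 2030.
Deadline: 22 January 2030.

22 January 2030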